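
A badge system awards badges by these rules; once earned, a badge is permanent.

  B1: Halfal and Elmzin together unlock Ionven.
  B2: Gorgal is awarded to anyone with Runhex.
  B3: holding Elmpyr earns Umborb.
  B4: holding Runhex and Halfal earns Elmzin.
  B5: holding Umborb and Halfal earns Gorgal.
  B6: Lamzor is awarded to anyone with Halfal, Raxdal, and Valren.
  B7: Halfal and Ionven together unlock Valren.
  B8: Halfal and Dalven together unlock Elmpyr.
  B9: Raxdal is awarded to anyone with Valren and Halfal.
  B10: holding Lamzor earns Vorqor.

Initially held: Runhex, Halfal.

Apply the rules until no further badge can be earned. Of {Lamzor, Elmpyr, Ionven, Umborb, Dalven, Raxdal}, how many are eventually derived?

With Runhex and Halfal, Elmzin is earned (B4).
With Halfal and Elmzin, Ionven is earned (B1).
With Halfal and Ionven, Valren is earned (B7).
With Valren and Halfal, Raxdal is earned (B9).
With Halfal, Raxdal, and Valren, Lamzor is earned (B6).
Lamzor: reached.
Elmpyr would need Halfal and Dalven (B8), but Dalven is never earned.
Ionven: reached.
Umborb would need Elmpyr (B3), but Elmpyr is never earned.
No rule produces Dalven, and it is not given.
Raxdal: reached.
Reached: Lamzor, Ionven, and Raxdal — 3 of the 6.

3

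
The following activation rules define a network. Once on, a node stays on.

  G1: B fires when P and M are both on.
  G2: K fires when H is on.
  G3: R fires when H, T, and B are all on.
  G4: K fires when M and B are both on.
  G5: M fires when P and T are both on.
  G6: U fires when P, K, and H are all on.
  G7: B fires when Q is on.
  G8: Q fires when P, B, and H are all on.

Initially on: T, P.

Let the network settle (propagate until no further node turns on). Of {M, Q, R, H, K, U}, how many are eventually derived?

G5: P and T on → M on.
P and M are on, so B fires (G1).
G4: M and B on → K on.
M: reached.
Q would need P, B, and H (G8), but H never turns on.
R would need H, T, and B (G3), but H never turns on.
No rule produces H, and it is not given.
K: reached.
U would need P, K, and H (G6), but H never turns on.
Reached: M and K — 2 of the 6.

2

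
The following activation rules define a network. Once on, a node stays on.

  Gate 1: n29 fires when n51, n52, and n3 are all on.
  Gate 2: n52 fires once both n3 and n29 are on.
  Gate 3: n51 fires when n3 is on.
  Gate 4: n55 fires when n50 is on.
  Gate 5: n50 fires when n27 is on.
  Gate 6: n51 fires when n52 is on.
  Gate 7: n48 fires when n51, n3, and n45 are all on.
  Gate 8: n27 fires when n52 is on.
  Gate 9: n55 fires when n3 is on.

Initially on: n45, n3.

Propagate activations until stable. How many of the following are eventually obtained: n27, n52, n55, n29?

n3 is on, so n55 fires (Gate 9).
n27 would need n52 (Gate 8), but n52 never turns on.
n52 would need n3 and n29 (Gate 2), but n29 never turns on.
n55: reached.
n29 would need n51, n52, and n3 (Gate 1), but n52 never turns on.
Reached: n55 — 1 of the 4.

1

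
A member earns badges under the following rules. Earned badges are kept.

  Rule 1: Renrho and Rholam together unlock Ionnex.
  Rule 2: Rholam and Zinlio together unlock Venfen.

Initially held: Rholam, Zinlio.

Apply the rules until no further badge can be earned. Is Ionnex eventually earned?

No

Ionnex would need Renrho and Rholam (Rule 1), but Renrho is never earned.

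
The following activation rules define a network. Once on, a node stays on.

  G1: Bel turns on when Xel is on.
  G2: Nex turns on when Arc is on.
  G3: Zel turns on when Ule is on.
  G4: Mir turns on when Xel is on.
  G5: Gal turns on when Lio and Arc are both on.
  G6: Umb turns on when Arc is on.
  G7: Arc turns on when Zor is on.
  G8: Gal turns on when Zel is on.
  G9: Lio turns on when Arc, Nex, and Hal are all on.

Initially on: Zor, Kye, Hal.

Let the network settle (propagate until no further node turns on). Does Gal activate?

G7: Zor on → Arc on.
Arc is on, so Nex turns on (G2).
Arc, Nex, and Hal are on, so Lio turns on (G9).
Lio and Arc are on, so Gal turns on (G5).

Yes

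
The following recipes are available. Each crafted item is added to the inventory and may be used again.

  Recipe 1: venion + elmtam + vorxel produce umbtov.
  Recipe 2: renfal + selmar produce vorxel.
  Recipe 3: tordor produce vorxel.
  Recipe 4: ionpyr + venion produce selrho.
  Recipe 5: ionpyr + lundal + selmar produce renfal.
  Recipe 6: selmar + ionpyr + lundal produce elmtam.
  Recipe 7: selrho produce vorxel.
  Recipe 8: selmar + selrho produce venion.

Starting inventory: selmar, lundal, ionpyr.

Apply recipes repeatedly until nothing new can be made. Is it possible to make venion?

No

venion would need selmar and selrho (Recipe 8), but selrho is never obtained.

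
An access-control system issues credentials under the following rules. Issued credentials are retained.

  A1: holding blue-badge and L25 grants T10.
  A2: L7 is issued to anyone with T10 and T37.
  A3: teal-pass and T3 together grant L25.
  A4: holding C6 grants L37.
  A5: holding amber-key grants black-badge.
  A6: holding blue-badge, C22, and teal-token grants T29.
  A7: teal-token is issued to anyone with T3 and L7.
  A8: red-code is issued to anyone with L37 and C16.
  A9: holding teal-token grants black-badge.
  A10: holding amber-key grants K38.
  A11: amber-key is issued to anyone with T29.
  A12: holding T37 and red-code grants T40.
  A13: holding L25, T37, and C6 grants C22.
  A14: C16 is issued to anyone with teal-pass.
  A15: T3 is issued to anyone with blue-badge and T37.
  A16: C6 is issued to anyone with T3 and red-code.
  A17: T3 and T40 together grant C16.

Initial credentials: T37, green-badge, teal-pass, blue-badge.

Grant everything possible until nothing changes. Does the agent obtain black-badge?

Yes

Holding blue-badge and T37 grants T3 (A15).
Holding teal-pass and T3 grants L25 (A3).
Holding blue-badge and L25 grants T10 (A1).
Holding T10 and T37 grants L7 (A2).
Holding T3 and L7 grants teal-token (A7).
Holding teal-token grants black-badge (A9).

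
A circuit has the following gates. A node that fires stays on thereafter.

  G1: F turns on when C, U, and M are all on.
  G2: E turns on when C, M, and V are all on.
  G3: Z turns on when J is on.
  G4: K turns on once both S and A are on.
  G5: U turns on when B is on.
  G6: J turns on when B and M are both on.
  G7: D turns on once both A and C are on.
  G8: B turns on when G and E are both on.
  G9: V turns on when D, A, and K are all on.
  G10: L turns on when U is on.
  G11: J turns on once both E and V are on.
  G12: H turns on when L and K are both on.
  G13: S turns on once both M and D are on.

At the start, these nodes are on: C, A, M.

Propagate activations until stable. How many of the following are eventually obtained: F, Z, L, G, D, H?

A and C are on, so D turns on (G7).
M and D are on, so S turns on (G13).
G4: S and A on → K on.
G9: D, A, and K on → V on.
G2: C, M, and V on → E on.
E and V are on, so J turns on (G11).
J is on, so Z turns on (G3).
F would need C, U, and M (G1), but U never turns on.
Z: reached.
L would need U (G10), but U never turns on.
No rule produces G, and it is not given.
D: reached.
H would need L and K (G12), but L never turns on.
Reached: Z and D — 2 of the 6.

2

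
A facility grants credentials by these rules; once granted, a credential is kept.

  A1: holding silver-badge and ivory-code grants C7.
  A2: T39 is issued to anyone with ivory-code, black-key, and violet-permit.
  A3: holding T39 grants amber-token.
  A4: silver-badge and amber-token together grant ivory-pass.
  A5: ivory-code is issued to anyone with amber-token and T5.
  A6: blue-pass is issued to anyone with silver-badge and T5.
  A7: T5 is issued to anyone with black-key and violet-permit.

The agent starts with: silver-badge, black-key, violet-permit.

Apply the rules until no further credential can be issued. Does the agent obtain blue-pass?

Yes

Holding black-key and violet-permit grants T5 (A7).
Holding silver-badge and T5 grants blue-pass (A6).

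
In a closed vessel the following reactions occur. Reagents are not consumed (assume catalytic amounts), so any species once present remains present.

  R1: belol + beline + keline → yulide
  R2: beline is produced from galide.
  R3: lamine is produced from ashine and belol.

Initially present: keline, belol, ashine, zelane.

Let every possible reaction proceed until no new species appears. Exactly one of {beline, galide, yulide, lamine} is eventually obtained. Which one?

ashine and belol present → lamine forms (R3).
No rule produces galide, and it is not given. beline would need galide (R2), but galide never forms. yulide would need belol, beline, and keline (R1), but beline never forms.

lamine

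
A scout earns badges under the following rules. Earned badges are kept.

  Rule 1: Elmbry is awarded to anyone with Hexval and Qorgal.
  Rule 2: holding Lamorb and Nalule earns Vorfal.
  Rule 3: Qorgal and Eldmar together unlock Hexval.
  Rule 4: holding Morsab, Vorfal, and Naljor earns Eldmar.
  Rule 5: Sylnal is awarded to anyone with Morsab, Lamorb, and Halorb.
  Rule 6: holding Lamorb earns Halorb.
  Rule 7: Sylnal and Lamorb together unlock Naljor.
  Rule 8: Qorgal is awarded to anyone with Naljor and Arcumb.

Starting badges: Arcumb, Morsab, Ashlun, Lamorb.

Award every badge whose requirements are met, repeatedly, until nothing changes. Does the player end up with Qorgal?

With Lamorb, Halorb is earned (Rule 6).
With Morsab, Lamorb, and Halorb, Sylnal is earned (Rule 5).
With Sylnal and Lamorb, Naljor is earned (Rule 7).
With Naljor and Arcumb, Qorgal is earned (Rule 8).

Yes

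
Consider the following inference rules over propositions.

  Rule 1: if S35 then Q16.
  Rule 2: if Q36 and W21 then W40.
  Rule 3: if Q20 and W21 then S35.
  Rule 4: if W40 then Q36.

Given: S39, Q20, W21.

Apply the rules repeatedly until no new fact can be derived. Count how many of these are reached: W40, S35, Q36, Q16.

From Q20 and W21, Rule 3 gives S35.
S35 holds, so Q16 follows (Rule 1).
W40 would need Q36 and W21 (Rule 2), but Q36 is never established.
S35: reached.
Q36 would need W40 (Rule 4), but W40 is never established.
Q16: reached.
Reached: S35 and Q16 — 2 of the 4.

2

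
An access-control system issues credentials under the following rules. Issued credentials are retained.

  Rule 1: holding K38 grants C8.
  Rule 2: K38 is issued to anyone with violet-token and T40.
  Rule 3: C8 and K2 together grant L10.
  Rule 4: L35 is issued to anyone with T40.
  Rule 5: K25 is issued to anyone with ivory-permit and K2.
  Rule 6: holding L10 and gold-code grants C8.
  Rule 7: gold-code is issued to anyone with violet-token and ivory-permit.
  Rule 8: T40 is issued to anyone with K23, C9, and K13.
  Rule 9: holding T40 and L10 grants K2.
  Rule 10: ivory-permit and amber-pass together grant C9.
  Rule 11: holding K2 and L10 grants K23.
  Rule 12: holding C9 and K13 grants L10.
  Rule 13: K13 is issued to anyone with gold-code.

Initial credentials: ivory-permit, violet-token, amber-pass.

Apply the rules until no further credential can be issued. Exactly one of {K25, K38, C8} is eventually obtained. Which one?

Holding violet-token and ivory-permit grants gold-code (Rule 7).
Holding ivory-permit and amber-pass grants C9 (Rule 10).
Holding gold-code grants K13 (Rule 13).
Holding C9 and K13 grants L10 (Rule 12).
Holding L10 and gold-code grants C8 (Rule 6).
K38 would need violet-token and T40 (Rule 2), but T40 is never granted. K25 would need ivory-permit and K2 (Rule 5), but K2 is never granted.

C8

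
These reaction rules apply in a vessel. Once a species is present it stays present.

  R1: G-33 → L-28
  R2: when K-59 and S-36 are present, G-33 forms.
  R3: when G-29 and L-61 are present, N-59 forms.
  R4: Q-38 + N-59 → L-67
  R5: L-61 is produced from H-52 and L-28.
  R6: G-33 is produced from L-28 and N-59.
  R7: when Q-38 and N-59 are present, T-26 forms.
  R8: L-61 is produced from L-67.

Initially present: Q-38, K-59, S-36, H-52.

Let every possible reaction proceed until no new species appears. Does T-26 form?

No

T-26 would need Q-38 and N-59 (R7), but N-59 never forms.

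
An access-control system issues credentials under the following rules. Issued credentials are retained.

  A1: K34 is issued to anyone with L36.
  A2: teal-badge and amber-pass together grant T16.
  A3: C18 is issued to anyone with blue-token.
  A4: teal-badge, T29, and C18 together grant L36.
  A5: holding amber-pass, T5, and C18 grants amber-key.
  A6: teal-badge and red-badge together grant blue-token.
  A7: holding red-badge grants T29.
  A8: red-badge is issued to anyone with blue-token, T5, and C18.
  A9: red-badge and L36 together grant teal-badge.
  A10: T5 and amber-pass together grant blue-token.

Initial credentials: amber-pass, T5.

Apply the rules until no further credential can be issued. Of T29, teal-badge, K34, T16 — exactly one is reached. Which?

Holding T5 and amber-pass grants blue-token (A10).
Holding blue-token grants C18 (A3).
Holding blue-token, T5, and C18 grants red-badge (A8).
Holding red-badge grants T29 (A7).
T16 would need teal-badge and amber-pass (A2), but teal-badge is never granted. K34 would need L36 (A1), but L36 is never granted. teal-badge would need red-badge and L36 (A9), but L36 is never granted.

T29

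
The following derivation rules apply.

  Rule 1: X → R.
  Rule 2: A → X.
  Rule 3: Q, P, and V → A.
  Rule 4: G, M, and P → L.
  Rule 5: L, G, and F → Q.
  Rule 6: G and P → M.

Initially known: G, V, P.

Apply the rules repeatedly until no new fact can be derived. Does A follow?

A would need Q, P, and V (Rule 3), but Q is never established.

No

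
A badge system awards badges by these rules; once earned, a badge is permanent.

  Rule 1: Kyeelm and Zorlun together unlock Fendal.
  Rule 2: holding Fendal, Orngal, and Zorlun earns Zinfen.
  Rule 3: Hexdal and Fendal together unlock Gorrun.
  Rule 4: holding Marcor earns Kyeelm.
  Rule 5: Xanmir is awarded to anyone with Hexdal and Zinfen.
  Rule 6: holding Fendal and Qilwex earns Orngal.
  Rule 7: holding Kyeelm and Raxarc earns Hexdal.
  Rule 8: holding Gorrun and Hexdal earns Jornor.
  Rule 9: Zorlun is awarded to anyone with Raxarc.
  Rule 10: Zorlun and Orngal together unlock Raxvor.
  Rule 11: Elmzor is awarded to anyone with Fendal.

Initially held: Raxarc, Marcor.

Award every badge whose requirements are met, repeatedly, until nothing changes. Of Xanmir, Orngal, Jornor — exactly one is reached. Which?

With Raxarc, Zorlun is earned (Rule 9).
With Marcor, Kyeelm is earned (Rule 4).
With Kyeelm and Raxarc, Hexdal is earned (Rule 7).
With Kyeelm and Zorlun, Fendal is earned (Rule 1).
With Hexdal and Fendal, Gorrun is earned (Rule 3).
With Gorrun and Hexdal, Jornor is earned (Rule 8).
Xanmir would need Hexdal and Zinfen (Rule 5), but Zinfen is never earned. Orngal would need Fendal and Qilwex (Rule 6), but Qilwex is never earned.

Jornor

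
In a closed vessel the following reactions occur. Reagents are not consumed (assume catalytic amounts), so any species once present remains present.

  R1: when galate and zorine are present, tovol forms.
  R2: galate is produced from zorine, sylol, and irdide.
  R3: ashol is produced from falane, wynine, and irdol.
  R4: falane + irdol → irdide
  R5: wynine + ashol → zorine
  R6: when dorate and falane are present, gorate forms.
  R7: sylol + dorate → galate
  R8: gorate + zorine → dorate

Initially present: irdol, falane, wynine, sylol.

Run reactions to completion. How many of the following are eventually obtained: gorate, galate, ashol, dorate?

falane, wynine, and irdol present → ashol forms (R3).
falane and irdol present → irdide forms (R4).
wynine and ashol present → zorine forms (R5).
zorine, sylol, and irdide present → galate forms (R2).
gorate would need dorate and falane (R6), but dorate never forms.
galate: reached.
ashol: reached.
dorate would need gorate and zorine (R8), but gorate never forms.
Reached: galate and ashol — 2 of the 4.

2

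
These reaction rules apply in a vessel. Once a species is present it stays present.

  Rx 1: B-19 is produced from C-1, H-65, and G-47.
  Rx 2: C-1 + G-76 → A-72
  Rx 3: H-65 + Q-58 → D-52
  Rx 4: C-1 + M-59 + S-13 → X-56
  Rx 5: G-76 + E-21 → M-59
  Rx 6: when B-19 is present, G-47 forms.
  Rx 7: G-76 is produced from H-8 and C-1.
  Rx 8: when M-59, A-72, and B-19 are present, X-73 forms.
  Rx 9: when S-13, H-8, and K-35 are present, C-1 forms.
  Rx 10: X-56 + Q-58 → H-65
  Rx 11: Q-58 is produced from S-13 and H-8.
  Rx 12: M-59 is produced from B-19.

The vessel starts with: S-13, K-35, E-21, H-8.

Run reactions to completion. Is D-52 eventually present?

S-13 and H-8 present → Q-58 forms (Rx 11).
S-13, H-8, and K-35 present → C-1 forms (Rx 9).
H-8 and C-1 present → G-76 forms (Rx 7).
G-76 and E-21 present → M-59 forms (Rx 5).
C-1, M-59, and S-13 present → X-56 forms (Rx 4).
X-56 and Q-58 present → H-65 forms (Rx 10).
H-65 and Q-58 present → D-52 forms (Rx 3).

Yes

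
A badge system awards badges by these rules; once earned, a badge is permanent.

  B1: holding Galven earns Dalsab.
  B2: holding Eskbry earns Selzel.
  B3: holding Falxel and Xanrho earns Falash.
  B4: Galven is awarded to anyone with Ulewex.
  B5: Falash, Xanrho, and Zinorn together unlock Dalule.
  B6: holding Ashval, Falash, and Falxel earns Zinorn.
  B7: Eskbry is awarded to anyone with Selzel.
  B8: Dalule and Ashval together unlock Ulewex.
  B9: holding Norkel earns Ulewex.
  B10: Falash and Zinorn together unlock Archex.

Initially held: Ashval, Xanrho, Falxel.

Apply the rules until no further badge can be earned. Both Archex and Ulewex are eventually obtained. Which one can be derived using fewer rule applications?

Archex

Archex: With Falxel and Xanrho, Falash is earned (B3). With Ashval, Falash, and Falxel, Zinorn is earned (B6). With Falash and Zinorn, Archex is earned (B10). [3 rule applications]
Ulewex: With Falxel and Xanrho, Falash is earned (B3). With Ashval, Falash, and Falxel, Zinorn is earned (B6). With Falash, Xanrho, and Zinorn, Dalule is earned (B5). With Dalule and Ashval, Ulewex is earned (B8). [4 rule applications]
Archex needs fewer.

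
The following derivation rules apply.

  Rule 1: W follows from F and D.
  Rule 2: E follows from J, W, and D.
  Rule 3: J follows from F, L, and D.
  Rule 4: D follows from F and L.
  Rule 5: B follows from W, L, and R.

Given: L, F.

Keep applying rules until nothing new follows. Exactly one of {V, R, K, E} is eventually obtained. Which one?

E

F and L hold, so D follows (Rule 4).
F, L, and D hold, so J follows (Rule 3).
From F and D, Rule 1 gives W.
From J, W, and D, Rule 2 gives E.
No rule produces R, and it is not given. No rule produces V, and it is not given. No rule produces K, and it is not given.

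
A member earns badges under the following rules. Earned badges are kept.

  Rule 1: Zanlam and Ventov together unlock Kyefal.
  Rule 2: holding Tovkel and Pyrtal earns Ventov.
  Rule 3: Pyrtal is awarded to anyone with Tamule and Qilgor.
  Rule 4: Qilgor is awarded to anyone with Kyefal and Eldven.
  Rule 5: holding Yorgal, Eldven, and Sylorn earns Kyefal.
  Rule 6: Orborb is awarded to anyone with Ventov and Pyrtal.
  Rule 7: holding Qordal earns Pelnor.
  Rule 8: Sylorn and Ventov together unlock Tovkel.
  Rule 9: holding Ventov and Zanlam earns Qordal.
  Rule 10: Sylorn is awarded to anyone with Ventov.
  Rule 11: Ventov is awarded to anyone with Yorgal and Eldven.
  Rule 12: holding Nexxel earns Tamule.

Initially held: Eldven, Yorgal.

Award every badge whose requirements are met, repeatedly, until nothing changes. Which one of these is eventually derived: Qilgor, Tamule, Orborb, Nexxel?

Qilgor

With Yorgal and Eldven, Ventov is earned (Rule 11).
With Ventov, Sylorn is earned (Rule 10).
With Yorgal, Eldven, and Sylorn, Kyefal is earned (Rule 5).
With Kyefal and Eldven, Qilgor is earned (Rule 4).
Tamule would need Nexxel (Rule 12), but Nexxel is never earned. No rule produces Nexxel, and it is not given. Orborb would need Ventov and Pyrtal (Rule 6), but Pyrtal is never earned.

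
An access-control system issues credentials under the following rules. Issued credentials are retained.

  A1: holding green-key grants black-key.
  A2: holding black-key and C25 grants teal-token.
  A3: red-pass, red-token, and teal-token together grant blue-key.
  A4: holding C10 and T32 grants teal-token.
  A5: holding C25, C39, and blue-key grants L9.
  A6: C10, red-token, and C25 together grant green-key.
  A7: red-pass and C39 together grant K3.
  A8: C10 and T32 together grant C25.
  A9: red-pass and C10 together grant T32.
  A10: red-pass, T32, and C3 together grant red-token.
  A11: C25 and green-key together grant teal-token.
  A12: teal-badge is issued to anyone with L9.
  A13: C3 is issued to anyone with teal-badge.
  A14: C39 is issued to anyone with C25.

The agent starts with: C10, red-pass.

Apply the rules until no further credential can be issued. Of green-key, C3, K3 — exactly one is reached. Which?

Holding red-pass and C10 grants T32 (A9).
Holding C10 and T32 grants C25 (A8).
Holding C25 grants C39 (A14).
Holding red-pass and C39 grants K3 (A7).
green-key would need C10, red-token, and C25 (A6), but red-token is never granted. C3 would need teal-badge (A13), but teal-badge is never granted.

K3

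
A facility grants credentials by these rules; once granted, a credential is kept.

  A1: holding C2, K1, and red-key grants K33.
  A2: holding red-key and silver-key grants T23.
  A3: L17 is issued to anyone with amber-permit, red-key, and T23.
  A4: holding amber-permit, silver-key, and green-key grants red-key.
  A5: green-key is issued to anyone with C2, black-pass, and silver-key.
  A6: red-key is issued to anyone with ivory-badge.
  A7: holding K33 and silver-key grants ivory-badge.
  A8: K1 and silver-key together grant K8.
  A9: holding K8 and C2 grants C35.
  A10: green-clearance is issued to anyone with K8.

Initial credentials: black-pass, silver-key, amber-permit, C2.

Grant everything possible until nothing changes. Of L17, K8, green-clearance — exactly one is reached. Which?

L17

Holding C2, black-pass, and silver-key grants green-key (A5).
Holding amber-permit, silver-key, and green-key grants red-key (A4).
Holding red-key and silver-key grants T23 (A2).
Holding amber-permit, red-key, and T23 grants L17 (A3).
K8 would need K1 and silver-key (A8), but K1 is never granted. green-clearance would need K8 (A10), but K8 is never granted.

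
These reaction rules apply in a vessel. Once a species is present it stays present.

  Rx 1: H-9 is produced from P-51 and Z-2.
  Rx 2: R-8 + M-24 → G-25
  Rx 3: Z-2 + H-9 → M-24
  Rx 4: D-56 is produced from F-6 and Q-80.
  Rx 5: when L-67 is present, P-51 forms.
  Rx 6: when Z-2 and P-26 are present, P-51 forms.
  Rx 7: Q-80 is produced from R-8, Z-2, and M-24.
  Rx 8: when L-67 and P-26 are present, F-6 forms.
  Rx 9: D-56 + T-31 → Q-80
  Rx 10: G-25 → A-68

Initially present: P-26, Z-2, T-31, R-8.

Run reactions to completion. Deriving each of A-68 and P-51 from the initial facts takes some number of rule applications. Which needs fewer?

P-51: Z-2 and P-26 present → P-51 forms (Rx 6). [1 rule application]
A-68: Z-2 and P-26 present → P-51 forms (Rx 6). P-51 and Z-2 present → H-9 forms (Rx 1). Z-2 and H-9 present → M-24 forms (Rx 3). R-8 and M-24 present → G-25 forms (Rx 2). G-25 present → A-68 forms (Rx 10). [5 rule applications]
P-51 needs fewer.

P-51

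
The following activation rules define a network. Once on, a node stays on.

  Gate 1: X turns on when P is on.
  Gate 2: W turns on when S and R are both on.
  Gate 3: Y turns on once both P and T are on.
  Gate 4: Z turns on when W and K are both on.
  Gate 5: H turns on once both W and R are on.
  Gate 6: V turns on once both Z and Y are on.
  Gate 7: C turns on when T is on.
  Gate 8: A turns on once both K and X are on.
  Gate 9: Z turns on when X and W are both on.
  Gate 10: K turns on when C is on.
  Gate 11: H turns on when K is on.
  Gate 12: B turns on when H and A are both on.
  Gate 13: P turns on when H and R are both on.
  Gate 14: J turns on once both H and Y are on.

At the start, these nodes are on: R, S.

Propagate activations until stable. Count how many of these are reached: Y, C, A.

0

Y would need P and T (Gate 3), but T never turns on.
C would need T (Gate 7), but T never turns on.
A would need K and X (Gate 8), but K never turns on.
None of the 3 are reached.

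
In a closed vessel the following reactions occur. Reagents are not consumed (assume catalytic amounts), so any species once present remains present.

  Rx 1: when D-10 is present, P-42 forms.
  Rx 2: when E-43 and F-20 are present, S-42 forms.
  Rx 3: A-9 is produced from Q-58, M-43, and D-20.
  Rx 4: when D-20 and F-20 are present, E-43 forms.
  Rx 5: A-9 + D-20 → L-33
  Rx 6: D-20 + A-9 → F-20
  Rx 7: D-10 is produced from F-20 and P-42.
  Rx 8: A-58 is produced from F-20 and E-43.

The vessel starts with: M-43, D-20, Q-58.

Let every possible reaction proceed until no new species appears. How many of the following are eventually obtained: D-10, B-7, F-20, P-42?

Q-58, M-43, and D-20 present → A-9 forms (Rx 3).
D-20 and A-9 present → F-20 forms (Rx 6).
D-10 would need F-20 and P-42 (Rx 7), but P-42 never forms.
No rule produces B-7, and it is not given.
F-20: reached.
P-42 would need D-10 (Rx 1), but D-10 never forms.
Reached: F-20 — 1 of the 4.

1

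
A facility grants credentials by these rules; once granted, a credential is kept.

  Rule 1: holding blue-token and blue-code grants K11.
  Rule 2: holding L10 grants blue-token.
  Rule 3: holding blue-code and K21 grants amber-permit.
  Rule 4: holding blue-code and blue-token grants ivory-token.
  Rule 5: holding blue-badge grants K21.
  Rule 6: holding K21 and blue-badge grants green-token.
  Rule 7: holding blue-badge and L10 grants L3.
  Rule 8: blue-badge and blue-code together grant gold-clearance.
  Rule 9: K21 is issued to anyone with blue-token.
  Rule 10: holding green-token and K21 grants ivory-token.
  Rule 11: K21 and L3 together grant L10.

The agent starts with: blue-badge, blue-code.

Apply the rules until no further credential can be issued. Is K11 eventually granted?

No

K11 would need blue-token and blue-code (Rule 1), but blue-token is never granted.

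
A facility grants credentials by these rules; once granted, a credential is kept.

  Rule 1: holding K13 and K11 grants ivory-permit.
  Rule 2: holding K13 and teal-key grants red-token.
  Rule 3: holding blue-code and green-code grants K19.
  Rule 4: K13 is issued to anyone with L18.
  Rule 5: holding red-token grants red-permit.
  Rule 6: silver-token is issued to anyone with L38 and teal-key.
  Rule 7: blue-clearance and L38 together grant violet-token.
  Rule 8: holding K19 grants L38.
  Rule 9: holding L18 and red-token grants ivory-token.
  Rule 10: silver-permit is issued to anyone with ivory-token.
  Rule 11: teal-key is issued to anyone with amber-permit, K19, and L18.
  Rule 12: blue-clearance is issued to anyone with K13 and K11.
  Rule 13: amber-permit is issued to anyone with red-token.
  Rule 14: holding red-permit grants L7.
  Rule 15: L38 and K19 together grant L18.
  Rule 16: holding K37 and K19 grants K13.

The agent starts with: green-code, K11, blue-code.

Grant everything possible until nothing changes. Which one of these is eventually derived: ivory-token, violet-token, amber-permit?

Holding blue-code and green-code grants K19 (Rule 3).
Holding K19 grants L38 (Rule 8).
Holding L38 and K19 grants L18 (Rule 15).
Holding L18 grants K13 (Rule 4).
Holding K13 and K11 grants blue-clearance (Rule 12).
Holding blue-clearance and L38 grants violet-token (Rule 7).
amber-permit would need red-token (Rule 13), but red-token is never granted. ivory-token would need L18 and red-token (Rule 9), but red-token is never granted.

violet-token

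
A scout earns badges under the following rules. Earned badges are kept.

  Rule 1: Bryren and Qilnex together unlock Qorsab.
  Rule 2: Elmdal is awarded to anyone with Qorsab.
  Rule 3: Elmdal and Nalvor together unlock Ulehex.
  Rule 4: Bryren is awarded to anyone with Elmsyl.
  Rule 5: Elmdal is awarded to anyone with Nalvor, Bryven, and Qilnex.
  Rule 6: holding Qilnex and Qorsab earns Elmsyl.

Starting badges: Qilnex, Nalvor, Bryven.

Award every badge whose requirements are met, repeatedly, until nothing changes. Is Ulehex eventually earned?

Yes

With Nalvor, Bryven, and Qilnex, Elmdal is earned (Rule 5).
With Elmdal and Nalvor, Ulehex is earned (Rule 3).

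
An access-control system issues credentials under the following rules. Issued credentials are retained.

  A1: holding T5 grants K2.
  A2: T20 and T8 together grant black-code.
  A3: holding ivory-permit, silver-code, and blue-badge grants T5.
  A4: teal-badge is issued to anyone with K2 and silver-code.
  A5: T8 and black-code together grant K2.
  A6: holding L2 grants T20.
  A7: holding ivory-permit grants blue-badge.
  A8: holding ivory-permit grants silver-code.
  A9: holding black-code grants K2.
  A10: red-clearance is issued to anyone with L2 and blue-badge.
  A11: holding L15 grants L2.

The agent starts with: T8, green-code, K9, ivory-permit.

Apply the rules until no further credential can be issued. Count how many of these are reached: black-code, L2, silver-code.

1

Holding ivory-permit grants silver-code (A8).
black-code would need T20 and T8 (A2), but T20 is never granted.
L2 would need L15 (A11), but L15 is never granted.
silver-code: reached.
Reached: silver-code — 1 of the 3.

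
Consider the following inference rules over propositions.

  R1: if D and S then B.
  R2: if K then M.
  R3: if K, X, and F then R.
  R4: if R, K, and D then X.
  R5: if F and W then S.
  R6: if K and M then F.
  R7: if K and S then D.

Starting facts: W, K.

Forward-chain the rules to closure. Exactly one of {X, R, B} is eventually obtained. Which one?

B

From K, R2 gives M.
K and M hold, so F follows (R6).
From F and W, R5 gives S.
From K and S, R7 gives D.
D and S hold, so B follows (R1).
X would need R, K, and D (R4), but R is never established. R would need K, X, and F (R3), but X is never established.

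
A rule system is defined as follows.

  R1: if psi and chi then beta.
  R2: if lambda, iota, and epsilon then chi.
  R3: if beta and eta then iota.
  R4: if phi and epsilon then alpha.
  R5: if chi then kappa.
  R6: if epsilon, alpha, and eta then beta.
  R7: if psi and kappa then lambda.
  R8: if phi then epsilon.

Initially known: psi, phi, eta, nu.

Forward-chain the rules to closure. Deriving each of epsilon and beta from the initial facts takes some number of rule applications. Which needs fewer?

epsilon: From phi, R8 gives epsilon. [1 rule application]
beta: From phi, R8 gives epsilon. phi and epsilon hold, so alpha follows (R4). epsilon, alpha, and eta hold, so beta follows (R6). [3 rule applications]
epsilon needs fewer.

epsilon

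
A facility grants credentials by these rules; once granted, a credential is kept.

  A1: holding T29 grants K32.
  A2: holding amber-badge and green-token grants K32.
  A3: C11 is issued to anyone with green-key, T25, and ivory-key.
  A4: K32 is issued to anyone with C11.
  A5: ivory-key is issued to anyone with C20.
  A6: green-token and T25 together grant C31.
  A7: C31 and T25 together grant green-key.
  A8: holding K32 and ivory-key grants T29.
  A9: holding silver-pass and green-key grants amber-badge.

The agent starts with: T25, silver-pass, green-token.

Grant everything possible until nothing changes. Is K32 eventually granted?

Holding green-token and T25 grants C31 (A6).
Holding C31 and T25 grants green-key (A7).
Holding silver-pass and green-key grants amber-badge (A9).
Holding amber-badge and green-token grants K32 (A2).

Yes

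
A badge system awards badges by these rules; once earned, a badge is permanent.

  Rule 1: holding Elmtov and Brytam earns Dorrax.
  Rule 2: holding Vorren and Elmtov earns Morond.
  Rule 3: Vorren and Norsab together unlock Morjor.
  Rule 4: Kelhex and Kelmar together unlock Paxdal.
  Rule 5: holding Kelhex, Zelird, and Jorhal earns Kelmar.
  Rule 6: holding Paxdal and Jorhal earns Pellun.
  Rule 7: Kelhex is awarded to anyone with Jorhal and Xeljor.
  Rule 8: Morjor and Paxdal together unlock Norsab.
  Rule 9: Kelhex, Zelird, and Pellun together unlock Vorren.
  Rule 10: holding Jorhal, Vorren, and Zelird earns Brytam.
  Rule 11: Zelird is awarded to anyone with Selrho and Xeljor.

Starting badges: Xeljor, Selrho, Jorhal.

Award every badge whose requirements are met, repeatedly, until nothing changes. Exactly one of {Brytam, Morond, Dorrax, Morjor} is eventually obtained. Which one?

With Jorhal and Xeljor, Kelhex is earned (Rule 7).
With Selrho and Xeljor, Zelird is earned (Rule 11).
With Kelhex, Zelird, and Jorhal, Kelmar is earned (Rule 5).
With Kelhex and Kelmar, Paxdal is earned (Rule 4).
With Paxdal and Jorhal, Pellun is earned (Rule 6).
With Kelhex, Zelird, and Pellun, Vorren is earned (Rule 9).
With Jorhal, Vorren, and Zelird, Brytam is earned (Rule 10).
Dorrax would need Elmtov and Brytam (Rule 1), but Elmtov is never earned. Morond would need Vorren and Elmtov (Rule 2), but Elmtov is never earned. Morjor would need Vorren and Norsab (Rule 3), but Norsab is never earned.

Brytam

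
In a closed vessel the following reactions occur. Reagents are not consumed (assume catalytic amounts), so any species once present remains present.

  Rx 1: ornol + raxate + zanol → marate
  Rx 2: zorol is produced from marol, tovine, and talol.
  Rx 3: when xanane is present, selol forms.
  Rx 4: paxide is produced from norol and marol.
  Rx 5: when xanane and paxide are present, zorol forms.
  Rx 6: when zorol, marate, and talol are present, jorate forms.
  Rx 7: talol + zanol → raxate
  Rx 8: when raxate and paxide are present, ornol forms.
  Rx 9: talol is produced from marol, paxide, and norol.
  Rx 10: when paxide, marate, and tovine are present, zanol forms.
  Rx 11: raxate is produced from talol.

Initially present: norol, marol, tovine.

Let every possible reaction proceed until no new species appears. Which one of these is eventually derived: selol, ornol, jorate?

ornol

norol and marol present → paxide forms (Rx 4).
marol, paxide, and norol present → talol forms (Rx 9).
talol present → raxate forms (Rx 11).
raxate and paxide present → ornol forms (Rx 8).
selol would need xanane (Rx 3), but xanane never forms. jorate would need zorol, marate, and talol (Rx 6), but marate never forms.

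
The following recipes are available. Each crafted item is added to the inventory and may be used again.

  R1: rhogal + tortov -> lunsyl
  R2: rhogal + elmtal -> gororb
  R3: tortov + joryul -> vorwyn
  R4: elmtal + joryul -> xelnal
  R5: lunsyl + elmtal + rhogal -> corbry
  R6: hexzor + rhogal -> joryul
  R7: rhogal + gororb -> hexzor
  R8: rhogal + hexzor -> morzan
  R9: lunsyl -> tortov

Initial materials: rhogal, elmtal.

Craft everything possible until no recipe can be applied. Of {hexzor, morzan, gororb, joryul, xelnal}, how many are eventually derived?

5

rhogal + elmtal -> gororb (R2).
Using R7, rhogal and gororb make hexzor.
hexzor + rhogal -> joryul (R6).
Using R8, rhogal and hexzor make morzan.
elmtal + joryul -> xelnal (R4).
hexzor: reached.
morzan: reached.
gororb: reached.
joryul: reached.
xelnal: reached.
All 5 are reached.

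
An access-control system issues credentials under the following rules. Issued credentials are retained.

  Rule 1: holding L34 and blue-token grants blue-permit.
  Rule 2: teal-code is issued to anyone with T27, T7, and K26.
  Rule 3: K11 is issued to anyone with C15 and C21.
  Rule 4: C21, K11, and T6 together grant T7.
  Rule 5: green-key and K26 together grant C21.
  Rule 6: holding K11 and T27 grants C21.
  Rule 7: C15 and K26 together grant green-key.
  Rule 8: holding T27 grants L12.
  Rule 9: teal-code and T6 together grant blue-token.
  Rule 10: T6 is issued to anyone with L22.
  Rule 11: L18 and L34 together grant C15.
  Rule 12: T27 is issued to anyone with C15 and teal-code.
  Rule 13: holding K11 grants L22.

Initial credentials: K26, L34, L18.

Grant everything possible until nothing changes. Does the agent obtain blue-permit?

No

blue-permit would need L34 and blue-token (Rule 1), but blue-token is never granted.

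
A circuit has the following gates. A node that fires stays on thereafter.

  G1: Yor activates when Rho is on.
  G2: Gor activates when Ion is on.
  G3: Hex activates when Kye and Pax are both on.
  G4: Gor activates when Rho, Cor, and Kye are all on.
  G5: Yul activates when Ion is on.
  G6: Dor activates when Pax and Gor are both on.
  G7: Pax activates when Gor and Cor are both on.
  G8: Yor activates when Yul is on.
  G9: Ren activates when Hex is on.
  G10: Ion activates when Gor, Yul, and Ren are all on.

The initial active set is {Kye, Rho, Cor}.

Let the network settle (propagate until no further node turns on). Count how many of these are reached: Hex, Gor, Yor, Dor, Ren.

G4: Rho, Cor, and Kye on → Gor on.
Rho is on, so Yor activates (G1).
Gor and Cor are on, so Pax activates (G7).
G3: Kye and Pax on → Hex on.
G6: Pax and Gor on → Dor on.
Hex is on, so Ren activates (G9).
Hex: reached.
Gor: reached.
Yor: reached.
Dor: reached.
Ren: reached.
All 5 are reached.

5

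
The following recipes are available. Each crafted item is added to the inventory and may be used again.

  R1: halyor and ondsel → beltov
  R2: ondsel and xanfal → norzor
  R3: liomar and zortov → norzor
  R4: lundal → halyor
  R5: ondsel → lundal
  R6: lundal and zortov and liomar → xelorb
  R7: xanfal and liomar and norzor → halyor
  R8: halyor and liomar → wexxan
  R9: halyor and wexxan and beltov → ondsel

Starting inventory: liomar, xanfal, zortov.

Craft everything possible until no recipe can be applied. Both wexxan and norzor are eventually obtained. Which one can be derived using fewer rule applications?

norzor

norzor: liomar and zortov → norzor (R3). [1 rule application]
wexxan: Using R3, liomar and zortov make norzor. Using R7, xanfal, liomar, and norzor make halyor. Using R8, halyor and liomar make wexxan. [3 rule applications]
norzor needs fewer.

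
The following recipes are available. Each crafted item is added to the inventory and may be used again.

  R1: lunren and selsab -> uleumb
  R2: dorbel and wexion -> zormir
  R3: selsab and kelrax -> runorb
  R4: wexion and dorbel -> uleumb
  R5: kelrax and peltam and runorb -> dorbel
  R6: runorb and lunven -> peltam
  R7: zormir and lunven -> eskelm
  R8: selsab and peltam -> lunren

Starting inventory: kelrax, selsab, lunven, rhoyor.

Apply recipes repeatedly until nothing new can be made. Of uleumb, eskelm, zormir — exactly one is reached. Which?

selsab and kelrax -> runorb (R3).
Using R6, runorb and lunven make peltam.
Using R8, selsab and peltam make lunren.
lunren and selsab -> uleumb (R1).
eskelm would need zormir and lunven (R7), but zormir is never obtained. zormir would need dorbel and wexion (R2), but wexion is never obtained.

uleumb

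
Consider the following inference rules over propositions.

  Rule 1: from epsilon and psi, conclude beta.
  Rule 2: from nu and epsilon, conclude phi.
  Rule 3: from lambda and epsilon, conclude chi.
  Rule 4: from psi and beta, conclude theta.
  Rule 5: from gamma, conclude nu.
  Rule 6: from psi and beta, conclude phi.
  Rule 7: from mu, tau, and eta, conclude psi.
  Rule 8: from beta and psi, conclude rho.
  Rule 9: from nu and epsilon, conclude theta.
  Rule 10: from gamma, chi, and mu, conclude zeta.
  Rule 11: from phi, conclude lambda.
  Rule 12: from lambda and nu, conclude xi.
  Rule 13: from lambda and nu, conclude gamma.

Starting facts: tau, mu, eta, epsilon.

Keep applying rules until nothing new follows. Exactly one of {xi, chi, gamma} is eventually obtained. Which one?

mu, tau, and eta hold, so psi follows (Rule 7).
From epsilon and psi, Rule 1 gives beta.
From psi and beta, Rule 6 gives phi.
From phi, Rule 11 gives lambda.
From lambda and epsilon, Rule 3 gives chi.
gamma would need lambda and nu (Rule 13), but nu is never established. xi would need lambda and nu (Rule 12), but nu is never established.

chi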